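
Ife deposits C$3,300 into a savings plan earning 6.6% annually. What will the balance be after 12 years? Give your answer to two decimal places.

3,300 × (1+0.066)^12 = 3,300 × 2.153210 = 7,105.5941

C$7,105.59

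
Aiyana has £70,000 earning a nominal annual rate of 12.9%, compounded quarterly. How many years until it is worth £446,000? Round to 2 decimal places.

14.59 years

Periodic rate i = 0.129/4 = 0.03225.
n = ln(446000/70000) / ln(1+0.03225) = ln(6.37143) / 0.031741 = 58.3419 quarters
= 58.3419/4 years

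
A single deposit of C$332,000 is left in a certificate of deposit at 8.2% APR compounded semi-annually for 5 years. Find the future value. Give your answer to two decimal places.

C$496,187.00

i = 0.082/2 = 0.041 per half-year; n = 5·2 = 10.
FV = 332,000 × (1 + 0.041)^10 = 496,186.9967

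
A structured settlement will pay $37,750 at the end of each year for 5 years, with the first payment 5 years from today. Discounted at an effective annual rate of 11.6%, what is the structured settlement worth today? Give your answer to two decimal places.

$88,604.38

PV at t=4 (ordinary 5-year annuity): 37750 × a(5|0.116) = 37750 × 3.640785 = 137,439.6295
PV₀ = 137,439.6295 / (1+0.116)^4 = 137,439.6295 / 1.551161 = 88,604.3813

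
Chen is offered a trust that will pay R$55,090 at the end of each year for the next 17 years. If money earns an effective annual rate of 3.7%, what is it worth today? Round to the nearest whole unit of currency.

R$686,073

PV = PMT · [1 − (1+i)^(−n)] / i = 55090 · 12.453676 = 686,073.0266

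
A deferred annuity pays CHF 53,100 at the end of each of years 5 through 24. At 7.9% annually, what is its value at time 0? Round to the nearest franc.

PV at t=4 (ordinary 20-year annuity): 53100 × a(20|0.079) = 53100 × 9.891643 = 525,246.2362
Discount back 4 years: 525,246.2362 × (1+0.079)^(−4) = 525,246.2362 × 0.737758 = 387,504.8748

CHF 387,505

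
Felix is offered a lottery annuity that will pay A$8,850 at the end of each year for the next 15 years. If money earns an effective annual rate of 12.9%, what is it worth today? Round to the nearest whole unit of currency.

A$57,489

PV = PMT · [1 − (1+i)^(−n)] / i = 8850 · 6.495905 = 57,488.7563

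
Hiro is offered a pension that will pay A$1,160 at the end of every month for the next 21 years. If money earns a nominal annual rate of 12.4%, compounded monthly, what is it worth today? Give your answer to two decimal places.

A$103,841.83

With 12 periods per year: i = 0.0103333, n = 252.
PV = 1160 × [1 − (1+0.0103333)^(−252)] / 0.0103333 = 1160 × 89.518820 = 103,841.8310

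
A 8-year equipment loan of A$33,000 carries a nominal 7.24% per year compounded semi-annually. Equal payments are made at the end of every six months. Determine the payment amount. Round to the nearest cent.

i = 0.0724/2 = 0.0362 per half-year; n = 8·2 = 16.
PMT = 33000 / ( [1 − (1+0.0362)^(−16)] / 0.0362 ) = 33000 / 11.985848 = 2,753.2470

A$2,753.25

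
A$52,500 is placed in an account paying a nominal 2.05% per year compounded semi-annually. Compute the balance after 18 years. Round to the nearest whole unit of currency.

Periodic rate i = 0.0205/2 = 0.01025; n = 18 × 2 = 36 periods.
FV = 52,500 × (1 + 0.01025)^36 = 75,787.6135

A$75,788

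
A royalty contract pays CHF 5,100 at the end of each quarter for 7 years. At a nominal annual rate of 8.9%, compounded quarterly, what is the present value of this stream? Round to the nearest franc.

With 4 periods per year: i = 0.02225, n = 28.
PV = 5100 × [1 − (1+0.02225)^(−28)] / 0.02225 = 5100 × 20.673772 = 105,436.2352

CHF 105,436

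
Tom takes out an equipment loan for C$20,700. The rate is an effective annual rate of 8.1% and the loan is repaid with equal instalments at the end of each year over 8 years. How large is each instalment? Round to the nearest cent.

C$3,615.79

PMT = 20700 / ( [1 − (1+0.081)^(−8)] / 0.081 ) = 20700 / 5.724895 = 3,615.7869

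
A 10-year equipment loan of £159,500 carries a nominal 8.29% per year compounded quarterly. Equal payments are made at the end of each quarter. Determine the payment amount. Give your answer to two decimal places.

i = 0.0829/4 = 0.020725 per quarter; n = 10·4 = 40.
PMT = 159500 / ( [1 − (1+0.020725)^(−40)] / 0.020725 ) = 159500 / 27.010862 = 5,905.0319

£5,905.03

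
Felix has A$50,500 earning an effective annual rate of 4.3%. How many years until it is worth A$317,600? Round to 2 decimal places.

43.68 years

n = ln(317600/50500) / ln(1+0.043) = ln(6.28911) / 0.042101 = 43.6762 years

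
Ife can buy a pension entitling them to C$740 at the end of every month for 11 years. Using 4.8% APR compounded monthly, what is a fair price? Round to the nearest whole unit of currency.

i = 0.048/12 = 0.004 per month; n = 11·12 = 132.
Annuity factor a(132|0.004) = 102.398790; PV = 740 × 102.398790 = 75,775.1046

C$75,775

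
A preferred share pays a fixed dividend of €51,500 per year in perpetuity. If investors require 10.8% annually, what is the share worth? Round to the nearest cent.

€476,851.85

PV = PMT / i = 51500 / 0.108 = 476,851.8519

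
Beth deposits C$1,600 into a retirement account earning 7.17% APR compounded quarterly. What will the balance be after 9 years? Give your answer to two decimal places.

C$3,033.11

Periodic rate i = 0.0717/4 = 0.017925; n = 9 × 4 = 36 periods.
1,600 × (1+0.017925)^36 = 1,600 × 1.895693 = 3,033.1095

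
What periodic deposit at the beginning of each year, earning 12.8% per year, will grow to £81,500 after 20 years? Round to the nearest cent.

£913.68

FV-annuity factor × (1+i) = 89.199922; PMT = 81500 / 89.199922 = 913.6779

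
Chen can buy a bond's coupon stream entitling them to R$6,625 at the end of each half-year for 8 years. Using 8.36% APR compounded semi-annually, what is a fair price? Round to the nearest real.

R$76,181

Periodic rate i = 0.0836/2 = 0.0418; n = 8 × 2 = 16 periods.
Annuity factor a(16|0.0418) = 11.499084; PV = 6625 × 11.499084 = 76,181.4300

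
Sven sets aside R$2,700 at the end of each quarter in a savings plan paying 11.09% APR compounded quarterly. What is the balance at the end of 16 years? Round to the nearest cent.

With 4 periods per year: i = 0.027725, n = 64.
FV = 2700 × [(1+0.027725)^64 − 1] / 0.027725 = 2700 × 171.542965 = 463,166.0062

R$463,166.01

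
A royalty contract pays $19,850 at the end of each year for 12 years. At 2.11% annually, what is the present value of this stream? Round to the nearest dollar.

$208,509

PV = PMT · [1 − (1+i)^(−n)] / i = 19850 · 10.504250 = 208,509.3710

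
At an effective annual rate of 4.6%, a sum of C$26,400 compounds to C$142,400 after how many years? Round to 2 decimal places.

n = ln(142400/26400) / ln(1+0.046) = ln(5.39394) / 0.044973 = 37.4728 years

37.47 years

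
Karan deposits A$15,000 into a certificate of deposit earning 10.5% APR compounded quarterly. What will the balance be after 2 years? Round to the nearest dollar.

With 4 periods per year: i = 0.02625, n = 8.
15,000 × (1+0.02625)^8 = 15,000 × 1.230341 = 18,455.1092

A$18,455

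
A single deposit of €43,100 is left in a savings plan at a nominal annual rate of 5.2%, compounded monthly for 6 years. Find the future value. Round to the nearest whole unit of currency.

€58,842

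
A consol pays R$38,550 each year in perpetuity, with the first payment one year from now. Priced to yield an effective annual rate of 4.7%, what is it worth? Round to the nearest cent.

PV = C/r = 38550/0.047 = 820,212.7660

R$820,212.77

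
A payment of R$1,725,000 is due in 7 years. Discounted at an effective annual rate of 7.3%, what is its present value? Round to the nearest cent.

PV = 1,725,000 / (1 + 0.073)^7 = 1,725,000 / 1.637563 = 1,053,394.4980

R$1,053,394.50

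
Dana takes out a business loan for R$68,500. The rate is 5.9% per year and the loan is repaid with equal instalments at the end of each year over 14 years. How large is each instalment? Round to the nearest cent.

R$7,324.00

PMT = 68500 / ( [1 − (1+0.059)^(−14)] / 0.059 ) = 68500 / 9.352810 = 7,324.0022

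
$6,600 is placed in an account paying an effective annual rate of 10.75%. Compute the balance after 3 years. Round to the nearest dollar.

$8,966

6,600 × (1+0.1075)^3 = 6,600 × 1.358411 = 8,965.5129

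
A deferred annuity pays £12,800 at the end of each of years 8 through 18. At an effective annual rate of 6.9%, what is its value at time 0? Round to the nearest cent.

Value one period before first payment (t=7): 12800 × [1 − (1+0.069)^(−11)] / 0.069 = 12800 × 7.536168 = 96,462.9469
Discount back 7 years: 96,462.9469 × (1+0.069)^(−7) = 96,462.9469 × 0.626839 = 60,466.7447

£60,466.74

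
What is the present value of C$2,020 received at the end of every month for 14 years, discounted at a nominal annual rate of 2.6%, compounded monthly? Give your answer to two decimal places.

Periodic rate i = 0.026/12 = 0.00216667; n = 14 × 12 = 168 periods.
PV = PMT · [1 − (1+i)^(−n)] / i = 2020 · 140.693136 = 284,200.1345

C$284,200.13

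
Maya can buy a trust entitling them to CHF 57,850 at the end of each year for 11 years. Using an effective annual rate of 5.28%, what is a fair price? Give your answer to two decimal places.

CHF 473,537.35

Annuity factor a(11|0.0528) = 8.185607; PV = 57850 × 8.185607 = 473,537.3495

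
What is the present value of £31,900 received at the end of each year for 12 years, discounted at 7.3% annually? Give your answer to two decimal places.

Annuity factor a(12|0.073) = 7.817233; PV = 31900 × 7.817233 = 249,369.7455

£249,369.75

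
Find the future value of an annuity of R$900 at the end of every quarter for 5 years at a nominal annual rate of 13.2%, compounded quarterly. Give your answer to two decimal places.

R$24,935.03

With 4 periods per year: i = 0.033, n = 20.
FV = PMT · [(1+i)^n − 1] / i = 900 · 27.705584 = 24,935.0255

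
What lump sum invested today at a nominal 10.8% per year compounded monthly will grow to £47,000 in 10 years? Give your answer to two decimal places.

£16,038.28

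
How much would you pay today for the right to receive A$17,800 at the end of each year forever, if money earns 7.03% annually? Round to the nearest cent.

A$253,200.57

PV = PMT / i = 17800 / 0.0703 = 253,200.5690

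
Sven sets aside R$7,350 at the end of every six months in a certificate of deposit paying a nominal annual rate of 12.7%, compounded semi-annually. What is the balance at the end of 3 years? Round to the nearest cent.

R$51,722.57

Periodic rate i = 0.127/2 = 0.0635; n = 3 × 2 = 6 periods.
FV = PMT · [(1+i)^n − 1] / i = 7350 · 7.037084 = 51,722.5696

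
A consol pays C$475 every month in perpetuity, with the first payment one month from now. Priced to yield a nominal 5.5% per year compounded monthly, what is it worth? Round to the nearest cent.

C$103,636.36

Periodic rate i = 0.055/12 = 0.00458333.
PV = PMT / i = 475 / 0.00458333 = 103,636.3636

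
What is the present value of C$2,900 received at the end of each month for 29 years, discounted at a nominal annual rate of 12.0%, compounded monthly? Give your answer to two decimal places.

C$280,910.08

i = 0.12/12 = 0.01 per month; n = 29·12 = 348.
Annuity factor a(348|0.01) = 96.865546; PV = 2900 × 96.865546 = 280,910.0829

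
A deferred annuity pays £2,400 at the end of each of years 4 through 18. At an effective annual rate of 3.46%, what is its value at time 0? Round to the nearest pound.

£25,031

Value one period before first payment (t=3): 2400 × [1 − (1+0.0346)^(−15)] / 0.0346 = 2400 × 11.550243 = 27,720.5843
PV₀ = 27,720.5843 / (1+0.0346)^3 = 27,720.5843 / 1.107433 = 25,031.3895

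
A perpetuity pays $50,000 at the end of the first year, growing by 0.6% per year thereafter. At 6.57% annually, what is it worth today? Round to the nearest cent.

$837,520.94

PV = D₁/(r − g) = 50000/(0.0657 − 0.006) = 837,520.9380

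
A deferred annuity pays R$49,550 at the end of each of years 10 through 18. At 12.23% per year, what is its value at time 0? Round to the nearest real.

Value one period before first payment (t=9): 49550 × [1 − (1+0.1223)^(−9)] / 0.1223 = 49550 × 5.281986 = 261,722.4110
PV₀ = 261,722.4110 / (1+0.1223)^9 = 261,722.4110 / 2.824754 = 92,653.1622

R$92,653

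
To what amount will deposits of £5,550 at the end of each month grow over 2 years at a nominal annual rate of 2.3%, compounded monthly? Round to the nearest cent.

i = 0.023/12 = 0.00191667 per month; n = 2·12 = 24.
FV = 5550 × [(1+0.00191667)^24 − 1] / 0.00191667 = 5550 × 24.536511 = 136,177.6349

£136,177.63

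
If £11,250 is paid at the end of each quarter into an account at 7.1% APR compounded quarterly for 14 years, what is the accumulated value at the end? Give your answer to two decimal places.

i = 0.071/4 = 0.01775 per quarter; n = 14·4 = 56.
Accumulation factor s(56|0.01775) = 94.567052; FV = 11250 × 94.567052 = 1,063,879.3393

£1,063,879.34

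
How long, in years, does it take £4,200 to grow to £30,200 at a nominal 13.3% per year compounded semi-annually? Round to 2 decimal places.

15.32 years

Periodic rate i = 0.133/2 = 0.0665.
n = ln(30200/4200) / ln(1+0.0665) = ln(7.19048) / 0.064382 = 30.6413 half-years
= 30.6413/2 years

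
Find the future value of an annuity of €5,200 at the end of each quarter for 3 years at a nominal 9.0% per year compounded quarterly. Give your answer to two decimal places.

Periodic rate i = 0.09/4 = 0.0225; n = 3 × 4 = 12 periods.
Accumulation factor s(12|0.0225) = 13.602222; FV = 5200 × 13.602222 = 70,731.5532

€70,731.55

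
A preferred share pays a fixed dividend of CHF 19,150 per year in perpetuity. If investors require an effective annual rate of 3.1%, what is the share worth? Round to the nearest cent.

PV = C/r = 19150/0.031 = 617,741.9355

CHF 617,741.94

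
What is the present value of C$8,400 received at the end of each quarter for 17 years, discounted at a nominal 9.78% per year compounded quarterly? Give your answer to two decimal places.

With 4 periods per year: i = 0.02445, n = 68.
PV = 8400 × [1 − (1+0.02445)^(−68)] / 0.02445 = 8400 × 32.986653 = 277,087.8839

C$277,087.88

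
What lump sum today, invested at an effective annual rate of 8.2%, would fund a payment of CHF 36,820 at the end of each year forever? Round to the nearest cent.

PV = PMT / i = 36820 / 0.082 = 449,024.3902

CHF 449,024.39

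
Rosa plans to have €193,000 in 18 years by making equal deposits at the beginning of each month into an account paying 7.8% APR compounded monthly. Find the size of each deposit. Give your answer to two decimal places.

€408.25

With 12 periods per year: i = 0.0065, n = 216.
PMT = 193000 / ( [(1+0.0065)^216 − 1] / 0.0065 × (1+i) ) = 193000 / 472.744887 = 408.2540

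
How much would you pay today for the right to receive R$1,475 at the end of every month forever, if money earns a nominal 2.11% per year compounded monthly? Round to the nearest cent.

R$838,862.56

Periodic rate i = 0.0211/12 = 0.00175833.
PV = C/r = 1475/0.00175833 = 838,862.5592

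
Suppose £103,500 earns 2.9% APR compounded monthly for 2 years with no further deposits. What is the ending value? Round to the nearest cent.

i = 0.029/12 = 0.00241667 per month; n = 2·12 = 24.
FV = PV·(1+i)^n = 103,500 × 1.059641 = 109,672.8279

£109,672.83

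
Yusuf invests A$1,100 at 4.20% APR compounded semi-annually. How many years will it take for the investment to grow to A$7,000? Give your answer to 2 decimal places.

Periodic rate i = 0.042/2 = 0.021.
n = ln(7000/1100) / ln(1+0.021) = ln(6.36364) / 0.020783 = 89.0459 half-years
= 89.0459/2 years

44.52 years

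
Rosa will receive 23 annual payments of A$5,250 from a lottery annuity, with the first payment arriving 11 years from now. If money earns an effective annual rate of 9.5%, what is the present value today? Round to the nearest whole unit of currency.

A$19,534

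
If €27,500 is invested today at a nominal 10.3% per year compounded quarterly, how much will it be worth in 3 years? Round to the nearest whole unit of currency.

€37,310

With 4 periods per year: i = 0.02575, n = 12.
FV = PV·(1+i)^n = 27,500 × 1.356745 = 37,310.4942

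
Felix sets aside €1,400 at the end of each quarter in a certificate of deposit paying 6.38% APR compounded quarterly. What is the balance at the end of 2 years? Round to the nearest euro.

€11,846

i = 0.0638/4 = 0.01595 per quarter; n = 2·4 = 8.
FV = PMT · [(1+i)^n − 1] / i = 1400 · 8.461134 = 11,845.5879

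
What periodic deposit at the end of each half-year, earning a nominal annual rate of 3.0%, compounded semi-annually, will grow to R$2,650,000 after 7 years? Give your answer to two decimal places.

R$171,516.79

Periodic rate i = 0.03/2 = 0.015; n = 7 × 2 = 14 periods.
FV-annuity factor = 15.450382; PMT = 2.65e+06 / 15.450382 = 171,516.7943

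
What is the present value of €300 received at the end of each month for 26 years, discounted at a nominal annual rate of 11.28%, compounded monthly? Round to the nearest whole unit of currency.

€30,192

Periodic rate i = 0.1128/12 = 0.0094; n = 26 × 12 = 312 periods.
PV = 300 × [1 − (1+0.0094)^(−312)] / 0.0094 = 300 × 100.640196 = 30,192.0587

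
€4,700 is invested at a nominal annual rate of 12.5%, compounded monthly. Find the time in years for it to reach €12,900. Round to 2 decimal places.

8.12 years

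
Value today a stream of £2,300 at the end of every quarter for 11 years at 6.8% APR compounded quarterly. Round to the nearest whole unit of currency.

Periodic rate i = 0.068/4 = 0.017; n = 11 × 4 = 44 periods.
Annuity factor a(44|0.017) = 30.806044; PV = 2300 × 30.806044 = 70,853.9019

£70,854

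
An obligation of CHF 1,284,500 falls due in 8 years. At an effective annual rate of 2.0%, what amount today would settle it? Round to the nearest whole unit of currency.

PV = FV·(1+i)^(−n) = 1,284,500 × 0.853490 = 1,096,308.3818

CHF 1,096,308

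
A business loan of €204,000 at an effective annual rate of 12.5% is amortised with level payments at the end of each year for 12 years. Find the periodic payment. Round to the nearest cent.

€33,699.65

PMT = 204000 / ( [1 − (1+0.125)^(−12)] / 0.125 ) = 204000 / 6.053476 = 33,699.6452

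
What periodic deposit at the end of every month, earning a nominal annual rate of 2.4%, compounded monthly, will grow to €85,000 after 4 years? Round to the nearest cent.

i = 0.024/12 = 0.002 per month; n = 4·12 = 48.
FV-annuity factor = 50.326768; PMT = 85000 / 50.326768 = 1,688.9620

€1,688.96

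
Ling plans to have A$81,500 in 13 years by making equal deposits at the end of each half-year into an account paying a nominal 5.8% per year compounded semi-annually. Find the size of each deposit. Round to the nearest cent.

A$2,143.16

Periodic rate i = 0.058/2 = 0.029; n = 13 × 2 = 26 periods.
FV-annuity factor = 38.027883; PMT = 81500 / 38.027883 = 2,143.1643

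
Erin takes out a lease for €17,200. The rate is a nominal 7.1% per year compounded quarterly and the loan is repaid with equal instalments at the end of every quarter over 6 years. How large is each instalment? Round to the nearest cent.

€886.37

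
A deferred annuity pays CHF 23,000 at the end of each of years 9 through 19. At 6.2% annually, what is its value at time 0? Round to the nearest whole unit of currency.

PV at t=8 (ordinary 11-year annuity): 23000 × a(11|0.062) = 23000 × 7.806823 = 179,556.9314
Discount back 8 years: 179,556.9314 × (1+0.062)^(−8) = 179,556.9314 × 0.618022 = 110,970.1162

CHF 110,970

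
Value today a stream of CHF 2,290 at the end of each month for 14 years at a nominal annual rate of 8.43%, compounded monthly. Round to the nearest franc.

CHF 225,418

Periodic rate i = 0.0843/12 = 0.007025; n = 14 × 12 = 168 periods.
PV = PMT · [1 − (1+i)^(−n)] / i = 2290 · 98.435939 = 225,418.3001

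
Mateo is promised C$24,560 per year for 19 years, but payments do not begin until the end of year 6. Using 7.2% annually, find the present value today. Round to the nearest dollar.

Value one period before first payment (t=5): 24560 × [1 − (1+0.072)^(−19)] / 0.072 = 24560 × 10.182367 = 250,078.9309
PV₀ = 250,078.9309 / (1+0.072)^5 = 250,078.9309 / 1.415709 = 176,645.7436

C$176,646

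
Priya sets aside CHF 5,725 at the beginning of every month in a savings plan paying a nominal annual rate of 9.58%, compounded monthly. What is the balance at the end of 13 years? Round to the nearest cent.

CHF 1,776,162.44

i = 0.0958/12 = 0.00798333 per month; n = 13·12 = 156.
Accumulation factor s(156|0.00798333) × (1+i) = 310.246714; FV = 5725 × 310.246714 = 1,776,162.4405
Payments are at the start of each period, so multiply by (1+i).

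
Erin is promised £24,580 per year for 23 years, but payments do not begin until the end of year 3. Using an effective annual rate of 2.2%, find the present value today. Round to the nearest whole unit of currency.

PV at t=2 (ordinary 23-year annuity): 24580 × a(23|0.022) = 24580 × 17.899146 = 439,961.0014
Discount back 2 years: 439,961.0014 × (1+0.022)^(−2) = 439,961.0014 × 0.957411 = 421,223.3039

£421,223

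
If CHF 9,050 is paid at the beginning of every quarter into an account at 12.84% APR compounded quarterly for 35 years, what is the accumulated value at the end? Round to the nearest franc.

With 4 periods per year: i = 0.0321, n = 140.
Accumulation factor s(140|0.0321) × (1+i) = 2648.655117; FV = 9050 × 2648.655117 = 23,970,328.8105
Payments are at the start of each period, so multiply by (1+i).

CHF 23,970,329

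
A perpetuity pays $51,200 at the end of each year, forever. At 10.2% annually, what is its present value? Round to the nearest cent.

$501,960.78

PV = C/r = 51200/0.102 = 501,960.7843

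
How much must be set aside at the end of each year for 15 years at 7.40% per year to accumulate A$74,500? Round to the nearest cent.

A$2,874.56

FV-annuity factor = 25.917006; PMT = 74500 / 25.917006 = 2,874.5604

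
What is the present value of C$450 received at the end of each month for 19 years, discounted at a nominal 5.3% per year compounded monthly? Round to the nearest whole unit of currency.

With 12 periods per year: i = 0.00441667, n = 228.
Annuity factor a(228|0.00441667) = 143.519055; PV = 450 × 143.519055 = 64,583.5749

C$64,584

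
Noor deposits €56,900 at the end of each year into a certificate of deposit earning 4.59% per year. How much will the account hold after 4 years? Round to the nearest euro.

FV = PMT · [(1+i)^n − 1] / i = 56900 · 4.283924 = 243,755.2723

€243,755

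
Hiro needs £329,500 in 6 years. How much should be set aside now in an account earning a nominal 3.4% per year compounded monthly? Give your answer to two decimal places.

Periodic rate i = 0.034/12 = 0.00283333; n = 6 × 12 = 72 periods.
PV = 329,500 / (1 + 0.00283333)^72 = 329,500 / 1.225944 = 268,772.3689

£268,772.37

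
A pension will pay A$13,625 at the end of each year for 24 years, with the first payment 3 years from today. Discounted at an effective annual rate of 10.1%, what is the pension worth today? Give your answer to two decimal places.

A$100,231.35

PV at t=2 (ordinary 24-year annuity): 13625 × a(24|0.101) = 13625 × 8.917471 = 121,500.5370
Discount back 2 years: 121,500.5370 × (1+0.101)^(−2) = 121,500.5370 × 0.824946 = 100,231.3453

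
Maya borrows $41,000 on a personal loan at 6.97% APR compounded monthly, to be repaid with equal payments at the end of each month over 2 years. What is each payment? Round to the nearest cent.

$1,835.12

Periodic rate i = 0.0697/12 = 0.00580833; n = 2 × 12 = 24 periods.
PMT = 41000 / ( [1 − (1+0.00580833)^(−24)] / 0.00580833 ) = 41000 / 22.341885 = 1,835.1182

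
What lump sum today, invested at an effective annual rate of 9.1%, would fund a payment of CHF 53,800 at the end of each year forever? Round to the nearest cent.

CHF 591,208.79

PV = C/r = 53800/0.091 = 591,208.7912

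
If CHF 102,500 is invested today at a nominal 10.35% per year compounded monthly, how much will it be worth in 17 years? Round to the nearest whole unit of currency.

With 12 periods per year: i = 0.008625, n = 204.
FV = PV·(1+i)^n = 102,500 × 5.765867 = 591,001.3518

CHF 591,001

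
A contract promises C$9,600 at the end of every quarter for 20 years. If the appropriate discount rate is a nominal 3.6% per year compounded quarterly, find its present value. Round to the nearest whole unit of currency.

With 4 periods per year: i = 0.009, n = 80.
PV = 9600 × [1 − (1+0.009)^(−80)] / 0.009 = 9600 × 56.853060 = 545,789.3745

C$545,789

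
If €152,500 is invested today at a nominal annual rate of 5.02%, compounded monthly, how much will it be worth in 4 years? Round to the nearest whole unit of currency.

With 12 periods per year: i = 0.00418333, n = 48.
FV = 152,500 × (1 + 0.00418333)^48 = 186,334.9307

€186,335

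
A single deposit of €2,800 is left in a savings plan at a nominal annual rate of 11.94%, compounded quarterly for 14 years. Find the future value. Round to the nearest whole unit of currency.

€14,538

With 4 periods per year: i = 0.02985, n = 56.
FV = 2,800 × (1 + 0.02985)^56 = 14,537.8619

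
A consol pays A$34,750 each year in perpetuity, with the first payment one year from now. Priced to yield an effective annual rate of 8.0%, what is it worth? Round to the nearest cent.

PV = PMT / i = 34750 / 0.08 = 434,375.0000

A$434,375.00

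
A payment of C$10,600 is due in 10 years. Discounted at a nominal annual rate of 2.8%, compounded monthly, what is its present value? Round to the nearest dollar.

With 12 periods per year: i = 0.00233333, n = 120.
Discount factor = (1+0.00233333)^(−120) = 0.756030; PV = 10,600 × 0.756030 = 8,013.9210

C$8,014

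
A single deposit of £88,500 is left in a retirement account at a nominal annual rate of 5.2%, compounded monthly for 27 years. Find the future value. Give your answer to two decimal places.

i = 0.052/12 = 0.00433333 per month; n = 27·12 = 324.
FV = PV·(1+i)^n = 88,500 × 4.059122 = 359,232.3205

£359,232.32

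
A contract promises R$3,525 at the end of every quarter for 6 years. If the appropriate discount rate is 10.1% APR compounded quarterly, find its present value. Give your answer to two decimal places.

With 4 periods per year: i = 0.02525, n = 24.
Annuity factor a(24|0.02525) = 17.835689; PV = 3525 × 17.835689 = 62,870.8032

R$62,870.80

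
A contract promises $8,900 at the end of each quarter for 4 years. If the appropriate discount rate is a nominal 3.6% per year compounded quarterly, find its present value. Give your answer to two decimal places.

Periodic rate i = 0.036/4 = 0.009; n = 4 × 4 = 16 periods.
PV = PMT · [1 − (1+i)^(−n)] / i = 8900 · 14.839369 = 132,070.3841

$132,070.38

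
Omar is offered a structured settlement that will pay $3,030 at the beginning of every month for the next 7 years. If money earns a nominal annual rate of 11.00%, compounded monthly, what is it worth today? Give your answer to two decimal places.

With 12 periods per year: i = 0.00916667, n = 84.
PV = 3030 × [1 − (1+0.00916667)^(−84)] / 0.00916667 × (1+i) = 3030 × 58.938263 = 178,582.9378
(annuity-due: payments at period start, so ×(1+i).)

$178,582.94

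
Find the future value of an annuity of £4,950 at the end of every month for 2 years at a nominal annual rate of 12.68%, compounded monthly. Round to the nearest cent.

£134,419.59

With 12 periods per year: i = 0.0105667, n = 24.
FV = PMT · [(1+i)^n − 1] / i = 4950 · 27.155473 = 134,419.5934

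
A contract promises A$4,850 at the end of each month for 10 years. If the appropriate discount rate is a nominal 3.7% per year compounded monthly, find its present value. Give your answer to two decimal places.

A$485,847.87

Periodic rate i = 0.037/12 = 0.00308333; n = 10 × 12 = 120 periods.
PV = PMT · [1 − (1+i)^(−n)] / i = 4850 · 100.174819 = 485,847.8729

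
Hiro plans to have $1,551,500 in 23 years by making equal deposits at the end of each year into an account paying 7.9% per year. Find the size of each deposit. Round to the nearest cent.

$25,816.46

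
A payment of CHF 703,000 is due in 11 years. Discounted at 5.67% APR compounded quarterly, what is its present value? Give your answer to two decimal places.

CHF 378,431.86

i = 0.0567/4 = 0.014175 per quarter; n = 11·4 = 44.
PV = FV·(1+i)^(−n) = 703,000 × 0.538310 = 378,431.8604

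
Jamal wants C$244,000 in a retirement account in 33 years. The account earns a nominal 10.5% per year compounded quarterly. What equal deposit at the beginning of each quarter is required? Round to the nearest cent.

C$211.00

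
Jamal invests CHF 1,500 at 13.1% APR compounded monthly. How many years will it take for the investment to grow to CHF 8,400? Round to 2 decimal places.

Periodic rate i = 0.131/12 = 0.0109167.
(1+i)^n = 8400/1500 = 5.60000, so n = ln 5.60000 / ln 1.01092 = 158.6705 months
= 158.6705/12 years

13.22 years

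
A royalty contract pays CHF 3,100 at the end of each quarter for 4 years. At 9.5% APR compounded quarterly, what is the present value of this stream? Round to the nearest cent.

CHF 40,867.00

Periodic rate i = 0.095/4 = 0.02375; n = 4 × 4 = 16 periods.
Annuity factor a(16|0.02375) = 13.182902; PV = 3100 × 13.182902 = 40,866.9952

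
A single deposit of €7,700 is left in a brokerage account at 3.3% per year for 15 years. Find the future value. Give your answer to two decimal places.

FV = PV·(1+i)^n = 7,700 × 1.627439 = 12,531.2833

€12,531.28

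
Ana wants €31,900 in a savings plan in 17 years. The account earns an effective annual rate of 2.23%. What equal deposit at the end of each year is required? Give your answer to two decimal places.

€1,563.81

PMT = 31900 / ( [(1+0.0223)^17 − 1] / 0.0223 ) = 31900 / 20.398951 = 1,563.8059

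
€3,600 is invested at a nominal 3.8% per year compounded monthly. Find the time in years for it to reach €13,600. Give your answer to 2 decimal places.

35.03 years

Periodic rate i = 0.038/12 = 0.00316667.
n = ln(13600/3600) / ln(1+0.00316667) = ln(3.77778) / 0.003162 = 420.3914 months
= 420.3914/12 years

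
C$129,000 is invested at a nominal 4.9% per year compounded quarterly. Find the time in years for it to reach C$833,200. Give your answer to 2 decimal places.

Periodic rate i = 0.049/4 = 0.01225.
n = ln(833200/129000) / ln(1+0.01225) = ln(6.45891) / 0.012176 = 153.2134 quarters
= 153.2134/4 years

38.30 years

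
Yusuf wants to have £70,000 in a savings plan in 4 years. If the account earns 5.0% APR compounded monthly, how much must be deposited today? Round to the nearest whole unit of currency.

Periodic rate i = 0.05/12 = 0.00416667; n = 4 × 12 = 48 periods.
PV = FV·(1+i)^(−n) = 70,000 × 0.819071 = 57,334.9712

£57,335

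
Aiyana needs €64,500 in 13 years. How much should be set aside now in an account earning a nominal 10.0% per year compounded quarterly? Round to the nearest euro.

€17,862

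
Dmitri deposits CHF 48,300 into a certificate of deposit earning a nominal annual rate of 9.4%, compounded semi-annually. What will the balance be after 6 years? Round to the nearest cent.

CHF 83,812.21

Periodic rate i = 0.094/2 = 0.047; n = 6 × 2 = 12 periods.
FV = 48,300 × (1 + 0.047)^12 = 83,812.2136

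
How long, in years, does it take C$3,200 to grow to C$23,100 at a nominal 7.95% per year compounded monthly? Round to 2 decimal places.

24.95 years

Periodic rate i = 0.0795/12 = 0.006625.
(1+i)^n = 23100/3200 = 7.21875, so n = ln 7.21875 / ln 1.00663 = 299.3543 months
= 299.3543/12 years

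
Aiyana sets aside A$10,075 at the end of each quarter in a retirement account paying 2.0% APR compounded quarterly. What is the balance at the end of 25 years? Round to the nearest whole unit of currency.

A$1,303,037

i = 0.02/4 = 0.005 per quarter; n = 25·4 = 100.
Accumulation factor s(100|0.005) = 129.333698; FV = 10075 × 129.333698 = 1,303,037.0116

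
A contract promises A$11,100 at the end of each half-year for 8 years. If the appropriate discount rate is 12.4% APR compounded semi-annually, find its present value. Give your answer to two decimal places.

With 2 periods per year: i = 0.062, n = 16.
Annuity factor a(16|0.062) = 9.968531; PV = 11100 × 9.968531 = 110,650.6954

A$110,650.70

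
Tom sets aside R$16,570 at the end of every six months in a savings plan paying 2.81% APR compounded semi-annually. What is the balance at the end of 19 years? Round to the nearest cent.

R$824,661.35

Periodic rate i = 0.0281/2 = 0.01405; n = 19 × 2 = 38 periods.
Accumulation factor s(38|0.01405) = 49.768337; FV = 16570 × 49.768337 = 824,661.3508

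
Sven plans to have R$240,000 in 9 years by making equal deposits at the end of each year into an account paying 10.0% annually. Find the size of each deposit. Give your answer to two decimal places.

R$17,673.73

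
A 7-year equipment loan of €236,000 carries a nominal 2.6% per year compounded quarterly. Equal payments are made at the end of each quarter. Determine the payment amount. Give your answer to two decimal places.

€9,246.11

i = 0.026/4 = 0.0065 per quarter; n = 7·4 = 28.
PMT = 236000 / ( [1 − (1+0.0065)^(−28)] / 0.0065 ) = 236000 / 25.524241 = 9,246.1124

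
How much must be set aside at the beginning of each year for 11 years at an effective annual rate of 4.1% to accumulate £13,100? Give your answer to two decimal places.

PMT = 13100 / ( [(1+0.041)^11 − 1] / 0.041 × (1+i) ) = 13100 / 14.112285 = 928.2692

£928.27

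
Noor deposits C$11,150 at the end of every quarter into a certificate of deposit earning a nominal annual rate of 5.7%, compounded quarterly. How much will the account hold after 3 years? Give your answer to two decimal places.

Periodic rate i = 0.057/4 = 0.01425; n = 3 × 4 = 12 periods.
FV = 11150 × [(1+0.01425)^12 − 1] / 0.01425 = 11150 × 12.986639 = 144,801.0283

C$144,801.03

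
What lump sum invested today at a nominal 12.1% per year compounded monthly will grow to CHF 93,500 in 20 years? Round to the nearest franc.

CHF 8,416

i = 0.121/12 = 0.0100833 per month; n = 20·12 = 240.
Discount factor = (1+0.0100833)^(−240) = 0.090006; PV = 93,500 × 0.090006 = 8,415.5473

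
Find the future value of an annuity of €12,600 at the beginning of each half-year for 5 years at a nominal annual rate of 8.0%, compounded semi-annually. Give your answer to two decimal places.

€157,328.03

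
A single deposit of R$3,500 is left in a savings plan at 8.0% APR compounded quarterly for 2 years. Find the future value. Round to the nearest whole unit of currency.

R$4,101

With 4 periods per year: i = 0.02, n = 8.
3,500 × (1+0.02)^8 = 3,500 × 1.171659 = 4,100.8078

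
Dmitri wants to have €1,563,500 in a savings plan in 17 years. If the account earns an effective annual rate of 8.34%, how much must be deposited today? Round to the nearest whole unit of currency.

€400,579

PV = 1,563,500 / (1 + 0.0834)^17 = 1,563,500 / 3.903104 = 400,578.6092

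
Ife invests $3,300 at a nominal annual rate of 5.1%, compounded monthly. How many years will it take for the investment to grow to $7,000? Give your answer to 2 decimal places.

Periodic rate i = 0.051/12 = 0.00425.
n = ln(7000/3300) / ln(1+0.00425) = ln(2.12121) / 0.004241 = 177.3140 months
= 177.3140/12 years

14.78 years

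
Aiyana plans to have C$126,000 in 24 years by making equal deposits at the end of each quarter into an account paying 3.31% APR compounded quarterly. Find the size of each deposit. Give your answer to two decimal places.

C$864.63

Periodic rate i = 0.0331/4 = 0.008275; n = 24 × 4 = 96 periods.
FV-annuity factor = 145.726924; PMT = 126000 / 145.726924 = 864.6309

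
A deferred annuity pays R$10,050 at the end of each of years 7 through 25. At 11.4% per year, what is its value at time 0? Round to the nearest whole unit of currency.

R$40,195

Value one period before first payment (t=6): 10050 × [1 − (1+0.114)^(−19)] / 0.114 = 10050 × 7.644014 = 76,822.3451
PV₀ = 76,822.3451 / (1+0.114)^6 = 76,822.3451 / 1.911222 = 40,195.4056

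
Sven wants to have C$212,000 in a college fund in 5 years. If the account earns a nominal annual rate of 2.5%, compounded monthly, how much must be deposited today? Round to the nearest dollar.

C$187,114

With 12 periods per year: i = 0.00208333, n = 60.
PV = 212,000 / (1 + 0.00208333)^60 = 212,000 / 1.133001 = 187,113.6717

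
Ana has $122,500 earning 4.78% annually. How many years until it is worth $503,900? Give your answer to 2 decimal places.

n = ln(503900/122500) / ln(1+0.0478) = ln(4.11347) / 0.046693 = 30.2888 years

30.29 years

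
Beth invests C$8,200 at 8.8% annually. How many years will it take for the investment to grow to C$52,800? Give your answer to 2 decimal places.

(1+i)^n = 52800/8200 = 6.43902, so n = ln 6.43902 / ln 1.088 = 22.0815 years

22.08 years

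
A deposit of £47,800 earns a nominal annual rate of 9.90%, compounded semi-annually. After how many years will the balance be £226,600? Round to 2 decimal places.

16.10 years

Periodic rate i = 0.099/2 = 0.0495.
n = ln(226600/47800) / ln(1+0.0495) = ln(4.74059) / 0.048314 = 32.2094 half-years
= 32.2094/2 years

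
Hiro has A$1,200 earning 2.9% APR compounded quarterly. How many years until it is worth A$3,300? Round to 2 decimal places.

35.01 years

Periodic rate i = 0.029/4 = 0.00725.
n = ln(3300/1200) / ln(1+0.00725) = ln(2.75000) / 0.007224 = 140.0364 quarters
= 140.0364/4 years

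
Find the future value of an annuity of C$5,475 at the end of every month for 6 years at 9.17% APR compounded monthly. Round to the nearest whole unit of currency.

Periodic rate i = 0.0917/12 = 0.00764167; n = 6 × 12 = 72 periods.
FV = PMT · [(1+i)^n − 1] / i = 5475 · 95.525960 = 523,004.6284

C$523,005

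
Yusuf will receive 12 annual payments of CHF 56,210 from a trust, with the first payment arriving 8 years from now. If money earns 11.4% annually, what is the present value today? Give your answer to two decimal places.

CHF 168,185.93

Value one period before first payment (t=7): 56210 × [1 − (1+0.114)^(−12)] / 0.114 = 56210 × 6.370484 = 358,084.8854
Discount back 7 years: 358,084.8854 × (1+0.114)^(−7) = 358,084.8854 × 0.469682 = 168,185.9274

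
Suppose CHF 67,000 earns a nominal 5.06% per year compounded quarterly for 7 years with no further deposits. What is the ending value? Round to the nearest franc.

CHF 95,266

i = 0.0506/4 = 0.01265 per quarter; n = 7·4 = 28.
FV = 67,000 × (1 + 0.01265)^28 = 95,265.8134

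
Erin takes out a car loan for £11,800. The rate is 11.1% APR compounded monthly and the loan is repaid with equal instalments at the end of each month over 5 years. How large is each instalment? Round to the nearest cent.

£257.15

Periodic rate i = 0.111/12 = 0.00925; n = 5 × 12 = 60 periods.
PMT = 11800 / ( [1 − (1+0.00925)^(−60)] / 0.00925 ) = 11800 / 45.887710 = 257.1495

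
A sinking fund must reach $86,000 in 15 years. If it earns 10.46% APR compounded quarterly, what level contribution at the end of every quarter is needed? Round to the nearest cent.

With 4 periods per year: i = 0.02615, n = 60.
PMT = 86000 / ( [(1+0.02615)^60 − 1] / 0.02615 ) = 86000 / 141.720446 = 606.8285

$606.83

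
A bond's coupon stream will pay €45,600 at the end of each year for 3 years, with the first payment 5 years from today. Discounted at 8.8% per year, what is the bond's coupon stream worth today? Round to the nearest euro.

€82,669

PV at t=4 (ordinary 3-year annuity): 45600 × a(3|0.088) = 45600 × 2.540345 = 115,839.7126
Discount back 4 years: 115,839.7126 × (1+0.088)^(−4) = 115,839.7126 × 0.713649 = 82,668.8488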